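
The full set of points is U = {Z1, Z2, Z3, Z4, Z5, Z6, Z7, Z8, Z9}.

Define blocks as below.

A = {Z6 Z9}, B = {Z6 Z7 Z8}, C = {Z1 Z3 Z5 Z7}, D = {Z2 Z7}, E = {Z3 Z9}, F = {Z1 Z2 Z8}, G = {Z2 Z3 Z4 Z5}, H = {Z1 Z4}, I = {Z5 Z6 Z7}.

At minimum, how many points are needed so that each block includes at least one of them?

The 4 points {Z1, Z2, Z3, Z6} hit every block.
No choice of 3 points meets every block, so 4 is the minimum.

4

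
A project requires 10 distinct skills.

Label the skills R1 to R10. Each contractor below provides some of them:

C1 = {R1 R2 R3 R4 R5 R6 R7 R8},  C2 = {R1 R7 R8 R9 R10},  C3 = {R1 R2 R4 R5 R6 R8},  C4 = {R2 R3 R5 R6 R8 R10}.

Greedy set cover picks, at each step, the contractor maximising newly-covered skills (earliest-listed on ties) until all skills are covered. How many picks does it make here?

2

Greedy: pick C1 (covers 8 new) → pick C2 (covers 2 new). Total picks: 2.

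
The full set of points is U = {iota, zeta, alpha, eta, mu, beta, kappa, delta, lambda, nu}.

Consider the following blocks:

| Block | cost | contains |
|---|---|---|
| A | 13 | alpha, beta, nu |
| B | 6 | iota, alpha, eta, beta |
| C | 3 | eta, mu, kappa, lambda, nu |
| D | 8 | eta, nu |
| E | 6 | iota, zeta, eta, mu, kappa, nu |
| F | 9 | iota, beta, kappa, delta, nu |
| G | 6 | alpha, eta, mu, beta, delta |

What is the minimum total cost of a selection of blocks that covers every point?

C, E, G together cover every point (C ∪ E ∪ G = {iota, zeta, alpha, eta, mu, beta, kappa, delta, lambda, nu}); total cost 3 + 6 + 6 = 15.
The greedy pick C, B, E, G costs 21; no covering selection beats 15.

15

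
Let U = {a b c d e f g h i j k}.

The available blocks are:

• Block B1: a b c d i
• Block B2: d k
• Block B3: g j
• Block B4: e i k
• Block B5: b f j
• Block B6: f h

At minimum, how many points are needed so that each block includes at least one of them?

4

Take T = {b, h, j, k}. Each listed block contains at least one of these, so T is a hitting set of size 4.
No choice of 3 points meets every block, so 4 is the minimum.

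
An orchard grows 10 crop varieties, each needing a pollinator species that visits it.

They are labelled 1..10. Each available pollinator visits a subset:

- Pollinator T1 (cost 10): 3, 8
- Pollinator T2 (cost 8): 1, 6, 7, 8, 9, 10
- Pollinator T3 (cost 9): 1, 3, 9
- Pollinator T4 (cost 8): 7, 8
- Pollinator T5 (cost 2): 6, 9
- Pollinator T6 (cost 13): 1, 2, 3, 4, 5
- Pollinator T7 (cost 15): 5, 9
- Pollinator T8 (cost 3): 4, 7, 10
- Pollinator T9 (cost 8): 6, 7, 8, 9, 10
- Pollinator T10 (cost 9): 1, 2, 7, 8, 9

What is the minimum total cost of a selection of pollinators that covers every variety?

T6, T9 together cover every variety (T6 ∪ T9 = {1, 2, 3, 4, 5, 6, 7, 8, 9, 10}); total cost 13 + 8 = 21.
The greedy pick T5, T8, T10, T6 costs 27; no covering selection beats 21.

21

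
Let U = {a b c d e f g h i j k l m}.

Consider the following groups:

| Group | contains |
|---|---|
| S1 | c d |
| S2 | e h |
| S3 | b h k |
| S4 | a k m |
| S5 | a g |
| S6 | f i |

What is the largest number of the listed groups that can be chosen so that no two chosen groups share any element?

4

S1, S3, S5, S6 are pairwise disjoint (S1={c,d}; S3={b,h,k}; S5={a,g}; S6={f,i}).
Every remaining group overlaps one of these, and no 5 of the listed groups are pairwise disjoint, so 4 is the maximum.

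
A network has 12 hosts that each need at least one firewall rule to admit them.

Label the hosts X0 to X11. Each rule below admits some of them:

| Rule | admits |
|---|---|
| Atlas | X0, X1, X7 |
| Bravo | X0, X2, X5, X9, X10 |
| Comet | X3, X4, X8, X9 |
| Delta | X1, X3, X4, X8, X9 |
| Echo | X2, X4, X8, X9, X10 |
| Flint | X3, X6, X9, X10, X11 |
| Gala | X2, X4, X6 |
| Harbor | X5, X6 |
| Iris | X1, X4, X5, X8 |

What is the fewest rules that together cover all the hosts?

4

Take {Atlas, Bravo, Comet, Flint}. Their union is {X0, X1, X2, X3, X4, X5, X6, X7, X8, X9, X10, X11}, which is all 12 hosts.
No 3 of the 9 rules cover everything (all 84 combinations miss at least one host), so 4 is optimal.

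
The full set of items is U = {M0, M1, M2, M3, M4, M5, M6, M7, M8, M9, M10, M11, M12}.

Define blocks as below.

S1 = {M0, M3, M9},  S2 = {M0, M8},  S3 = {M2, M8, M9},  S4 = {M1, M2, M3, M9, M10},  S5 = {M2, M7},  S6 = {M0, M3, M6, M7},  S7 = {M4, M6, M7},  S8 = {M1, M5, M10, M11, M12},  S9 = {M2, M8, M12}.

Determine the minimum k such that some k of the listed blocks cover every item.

S2, S4, S7, and S8 cover everything between them: the union {M0, M1, M2, M3, M4, M5, M6, M7, M8, M9, M10, M11, M12} is all of U.
No 3 of the 9 blocks cover everything (all 84 combinations miss at least one item), so 4 is optimal.

4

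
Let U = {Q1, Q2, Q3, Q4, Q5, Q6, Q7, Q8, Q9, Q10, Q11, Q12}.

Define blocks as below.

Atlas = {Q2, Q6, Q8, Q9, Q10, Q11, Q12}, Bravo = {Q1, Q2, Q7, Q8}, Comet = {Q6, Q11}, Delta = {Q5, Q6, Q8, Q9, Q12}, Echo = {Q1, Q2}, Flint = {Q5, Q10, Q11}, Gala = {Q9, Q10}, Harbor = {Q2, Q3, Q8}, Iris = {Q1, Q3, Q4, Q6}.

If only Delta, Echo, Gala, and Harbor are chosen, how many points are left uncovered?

Union of Delta, Echo, Gala, Harbor = {Q1, Q2, Q3, Q5, Q6, Q8, Q9, Q10, Q12}.
Not covered: Q4, Q7, Q11 — 3 points.

3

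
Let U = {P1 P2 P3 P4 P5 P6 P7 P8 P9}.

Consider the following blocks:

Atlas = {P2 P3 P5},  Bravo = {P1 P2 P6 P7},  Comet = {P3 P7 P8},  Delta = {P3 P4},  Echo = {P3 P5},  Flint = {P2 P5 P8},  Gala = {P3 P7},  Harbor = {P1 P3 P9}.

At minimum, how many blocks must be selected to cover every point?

Take {Bravo, Delta, Flint, Harbor}. Their union is {P1, P2, P3, P4, P5, P6, P7, P8, P9}, which is all 9 points.
Only Bravo contains P6, so Bravo is forced; the remaining 5 points need at least 3 more blocks (each remaining block adds at most 2) — so at least 4 blocks are needed, and 4 is optimal.

4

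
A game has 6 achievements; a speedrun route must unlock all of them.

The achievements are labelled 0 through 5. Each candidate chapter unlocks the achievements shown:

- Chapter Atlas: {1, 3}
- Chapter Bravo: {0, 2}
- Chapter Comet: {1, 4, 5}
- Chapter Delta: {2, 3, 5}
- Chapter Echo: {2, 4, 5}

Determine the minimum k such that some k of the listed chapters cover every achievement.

3

Atlas and Bravo and Comet together: Atlas ∪ Bravo ∪ Comet = {0, 1, 2, 3, 4, 5} — every achievement is covered.
Only Bravo contains 0, so Bravo is forced; the remaining 4 achievements need at least 2 more chapters (each remaining chapter adds at most 3) — so at least 3 chapters are needed, and 3 is optimal.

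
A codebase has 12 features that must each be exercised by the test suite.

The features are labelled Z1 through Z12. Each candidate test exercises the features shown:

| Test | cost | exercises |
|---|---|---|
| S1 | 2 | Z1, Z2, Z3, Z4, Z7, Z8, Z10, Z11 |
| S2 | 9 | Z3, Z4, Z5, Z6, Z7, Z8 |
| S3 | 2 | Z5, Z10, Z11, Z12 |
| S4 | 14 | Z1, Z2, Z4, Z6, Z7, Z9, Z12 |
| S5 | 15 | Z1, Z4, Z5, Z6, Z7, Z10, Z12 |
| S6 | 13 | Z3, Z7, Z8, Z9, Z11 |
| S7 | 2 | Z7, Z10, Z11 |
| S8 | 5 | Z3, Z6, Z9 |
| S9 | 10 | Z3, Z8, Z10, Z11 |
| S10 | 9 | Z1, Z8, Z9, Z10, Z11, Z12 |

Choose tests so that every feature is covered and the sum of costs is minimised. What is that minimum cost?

S1, S3, S8 together cover every feature (S1 ∪ S3 ∪ S8 = {Z1, Z2, Z3, Z4, Z5, Z6, Z7, Z8, Z9, Z10, Z11, Z12}); total cost 2 + 2 + 5 = 9.
No covering selection has total cost below 9.

9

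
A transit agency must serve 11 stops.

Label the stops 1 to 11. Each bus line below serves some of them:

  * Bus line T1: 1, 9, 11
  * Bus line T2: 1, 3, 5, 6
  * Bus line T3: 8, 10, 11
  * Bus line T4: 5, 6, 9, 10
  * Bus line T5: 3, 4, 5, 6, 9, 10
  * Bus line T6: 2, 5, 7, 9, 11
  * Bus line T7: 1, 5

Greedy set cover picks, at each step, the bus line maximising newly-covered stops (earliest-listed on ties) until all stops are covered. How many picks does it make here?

4

Greedy: pick T5 (covers 6 new) → pick T6 (covers 3 new) → pick T1 (covers 1 new) → pick T3 (covers 1 new). Total picks: 4.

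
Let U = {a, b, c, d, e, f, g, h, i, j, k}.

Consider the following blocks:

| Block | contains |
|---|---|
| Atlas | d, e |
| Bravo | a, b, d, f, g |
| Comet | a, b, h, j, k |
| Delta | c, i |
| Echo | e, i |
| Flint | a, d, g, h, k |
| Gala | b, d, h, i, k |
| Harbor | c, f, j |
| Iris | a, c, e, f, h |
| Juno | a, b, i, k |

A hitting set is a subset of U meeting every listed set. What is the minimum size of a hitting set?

The 4 elements {a, b, c, e} hit every block.
No choice of 3 elements meets every block, so 4 is the minimum.

4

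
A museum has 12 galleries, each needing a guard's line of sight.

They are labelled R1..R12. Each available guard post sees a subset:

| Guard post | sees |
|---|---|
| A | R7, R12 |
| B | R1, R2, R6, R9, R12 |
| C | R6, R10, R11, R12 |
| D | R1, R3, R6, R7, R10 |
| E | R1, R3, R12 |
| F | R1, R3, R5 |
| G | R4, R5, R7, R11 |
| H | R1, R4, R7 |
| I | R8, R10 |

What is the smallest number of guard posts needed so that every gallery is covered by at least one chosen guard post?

4

B and D and G and I together: B ∪ D ∪ G ∪ I = {R1, R2, R3, R4, R5, R6, R7, R8, R9, R10, R11, R12} — every gallery is covered.
No 3 of the 9 guard posts cover everything (all 84 combinations miss at least one gallery), so 4 is optimal.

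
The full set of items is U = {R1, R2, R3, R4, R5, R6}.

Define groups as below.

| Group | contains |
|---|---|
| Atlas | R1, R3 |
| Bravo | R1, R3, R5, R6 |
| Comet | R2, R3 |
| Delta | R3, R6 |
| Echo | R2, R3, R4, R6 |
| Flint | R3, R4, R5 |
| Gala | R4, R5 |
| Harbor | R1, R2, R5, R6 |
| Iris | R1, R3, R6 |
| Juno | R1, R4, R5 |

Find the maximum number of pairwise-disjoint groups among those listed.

2

Comet, Gala are pairwise disjoint (Comet={R2,R3}; Gala={R4,R5}).
Every remaining group overlaps one of these, and no 3 of the listed groups are pairwise disjoint, so 2 is the maximum.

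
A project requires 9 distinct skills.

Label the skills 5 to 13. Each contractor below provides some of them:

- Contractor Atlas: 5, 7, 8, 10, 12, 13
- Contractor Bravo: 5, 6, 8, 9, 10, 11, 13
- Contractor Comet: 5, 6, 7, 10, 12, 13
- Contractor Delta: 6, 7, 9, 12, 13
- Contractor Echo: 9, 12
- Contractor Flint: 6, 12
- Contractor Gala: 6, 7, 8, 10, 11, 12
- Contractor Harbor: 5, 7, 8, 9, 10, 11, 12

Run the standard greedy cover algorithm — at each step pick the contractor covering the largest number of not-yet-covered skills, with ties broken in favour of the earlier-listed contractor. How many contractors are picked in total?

Greedy: pick Bravo (covers 7 new) → pick Atlas (covers 2 new). Total picks: 2.

2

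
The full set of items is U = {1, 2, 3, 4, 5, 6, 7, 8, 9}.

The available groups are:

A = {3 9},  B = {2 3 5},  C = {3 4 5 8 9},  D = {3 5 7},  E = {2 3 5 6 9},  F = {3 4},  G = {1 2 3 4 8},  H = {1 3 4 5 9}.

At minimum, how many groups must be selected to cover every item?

3

D, E, and G cover everything between them: the union {1, 2, 3, 4, 5, 6, 7, 8, 9} is all of U.
Only E contains 6, so E is forced; the remaining 4 items need at least 2 more groups (each remaining group adds at most 3) — so at least 3 groups are needed, and 3 is optimal.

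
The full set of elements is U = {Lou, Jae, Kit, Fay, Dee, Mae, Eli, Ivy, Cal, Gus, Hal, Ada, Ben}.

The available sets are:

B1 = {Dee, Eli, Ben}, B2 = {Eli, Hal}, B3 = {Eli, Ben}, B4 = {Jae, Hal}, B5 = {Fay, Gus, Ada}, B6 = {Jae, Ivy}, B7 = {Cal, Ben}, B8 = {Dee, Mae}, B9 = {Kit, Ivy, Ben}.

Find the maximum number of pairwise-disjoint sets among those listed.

B2, B5, B6, B7, B8 are pairwise disjoint (B2={Eli,Hal}; B5={Fay,Gus,Ada}; B6={Jae,Ivy}; B7={Cal,Ben}; B8={Dee,Mae}).
Every remaining set overlaps one of these, and no 6 of the listed sets are pairwise disjoint, so 5 is the maximum.

5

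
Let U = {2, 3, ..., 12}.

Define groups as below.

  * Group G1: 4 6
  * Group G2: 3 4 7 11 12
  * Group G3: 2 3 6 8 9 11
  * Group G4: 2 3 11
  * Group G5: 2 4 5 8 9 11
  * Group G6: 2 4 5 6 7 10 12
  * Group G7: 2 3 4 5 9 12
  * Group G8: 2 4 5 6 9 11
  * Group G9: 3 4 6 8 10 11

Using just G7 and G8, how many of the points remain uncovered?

3

Union of G7, G8 = {2, 3, 4, 5, 6, 9, 11, 12}.
Not covered: 7, 8, 10 — 3 points.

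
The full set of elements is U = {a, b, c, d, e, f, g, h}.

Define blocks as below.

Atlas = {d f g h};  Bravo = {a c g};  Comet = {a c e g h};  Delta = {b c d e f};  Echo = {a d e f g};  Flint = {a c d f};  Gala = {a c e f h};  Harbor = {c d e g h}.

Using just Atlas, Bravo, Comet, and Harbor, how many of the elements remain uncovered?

Union of Atlas, Bravo, Comet, Harbor = {a, c, d, e, f, g, h}.
Not covered: b — 1 element.

1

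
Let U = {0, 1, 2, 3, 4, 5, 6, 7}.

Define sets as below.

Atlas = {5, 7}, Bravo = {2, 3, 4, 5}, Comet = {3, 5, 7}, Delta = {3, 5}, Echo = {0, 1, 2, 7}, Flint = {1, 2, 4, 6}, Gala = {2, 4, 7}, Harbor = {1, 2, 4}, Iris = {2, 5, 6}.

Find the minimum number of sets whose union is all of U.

Comet and Echo and Flint together: Comet ∪ Echo ∪ Flint = {0, 1, 2, 3, 4, 5, 6, 7} — every point is covered.
Only Echo contains 0, so Echo is forced; the remaining 4 points need at least 2 more sets (each remaining set adds at most 3) — so at least 3 sets are needed, and 3 is optimal.

3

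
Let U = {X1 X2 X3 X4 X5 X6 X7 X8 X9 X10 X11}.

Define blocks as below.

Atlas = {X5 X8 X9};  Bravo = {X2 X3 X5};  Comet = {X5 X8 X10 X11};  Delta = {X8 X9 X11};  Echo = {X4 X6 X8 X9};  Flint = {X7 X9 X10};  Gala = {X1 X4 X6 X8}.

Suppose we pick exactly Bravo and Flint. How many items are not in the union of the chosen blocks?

Union of Bravo, Flint = {X2, X3, X5, X7, X9, X10}.
Not covered: X1, X4, X6, X8, X11 — 5 items.

5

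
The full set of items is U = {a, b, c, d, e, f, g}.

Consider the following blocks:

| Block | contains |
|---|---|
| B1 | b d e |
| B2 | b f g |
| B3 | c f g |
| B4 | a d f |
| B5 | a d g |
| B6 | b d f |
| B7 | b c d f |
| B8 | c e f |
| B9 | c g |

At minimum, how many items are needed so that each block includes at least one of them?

The 3 items {c, d, f} hit every block.
No choice of 2 items meets every block, so 3 is the minimum.

3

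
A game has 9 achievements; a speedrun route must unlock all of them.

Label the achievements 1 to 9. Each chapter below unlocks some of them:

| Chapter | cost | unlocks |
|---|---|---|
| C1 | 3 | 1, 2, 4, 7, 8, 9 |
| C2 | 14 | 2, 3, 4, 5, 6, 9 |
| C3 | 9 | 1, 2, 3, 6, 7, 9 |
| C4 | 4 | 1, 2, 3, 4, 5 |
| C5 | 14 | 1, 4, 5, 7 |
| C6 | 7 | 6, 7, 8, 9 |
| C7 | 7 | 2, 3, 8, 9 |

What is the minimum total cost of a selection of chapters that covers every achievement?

C4, C6 together cover every achievement (C4 ∪ C6 = {1, 2, 3, 4, 5, 6, 7, 8, 9}); total cost 4 + 7 = 11.
The greedy pick C1, C4, C6 costs 14; no covering selection beats 11.

11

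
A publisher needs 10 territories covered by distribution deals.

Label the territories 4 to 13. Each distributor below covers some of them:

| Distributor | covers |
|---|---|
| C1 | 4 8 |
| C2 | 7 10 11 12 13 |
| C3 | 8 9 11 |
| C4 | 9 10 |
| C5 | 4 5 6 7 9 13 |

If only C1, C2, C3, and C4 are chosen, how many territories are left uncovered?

Union of C1, C2, C3, C4 = {4, 7, 8, 9, 10, 11, 12, 13}.
Not covered: 5, 6 — 2 territories.

2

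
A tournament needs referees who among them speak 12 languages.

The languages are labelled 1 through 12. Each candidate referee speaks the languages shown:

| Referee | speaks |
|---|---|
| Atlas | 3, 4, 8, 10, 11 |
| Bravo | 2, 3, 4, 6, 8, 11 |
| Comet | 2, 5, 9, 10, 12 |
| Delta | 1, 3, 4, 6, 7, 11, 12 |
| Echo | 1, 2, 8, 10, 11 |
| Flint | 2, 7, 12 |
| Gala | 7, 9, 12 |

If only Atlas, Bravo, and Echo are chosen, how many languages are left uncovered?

4

Union of Atlas, Bravo, Echo = {1, 2, 3, 4, 6, 8, 10, 11}.
Not covered: 5, 7, 9, 12 — 4 languages.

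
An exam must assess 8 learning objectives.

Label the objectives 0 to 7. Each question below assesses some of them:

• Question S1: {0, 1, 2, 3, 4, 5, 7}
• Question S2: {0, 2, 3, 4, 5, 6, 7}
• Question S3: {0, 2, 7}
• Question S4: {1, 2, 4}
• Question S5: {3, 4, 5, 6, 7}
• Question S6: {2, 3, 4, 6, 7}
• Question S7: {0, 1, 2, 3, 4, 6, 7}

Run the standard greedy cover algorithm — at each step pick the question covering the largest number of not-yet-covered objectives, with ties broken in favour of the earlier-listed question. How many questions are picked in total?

Greedy: pick S1 (covers 7 new) → pick S2 (covers 1 new). Total picks: 2.

2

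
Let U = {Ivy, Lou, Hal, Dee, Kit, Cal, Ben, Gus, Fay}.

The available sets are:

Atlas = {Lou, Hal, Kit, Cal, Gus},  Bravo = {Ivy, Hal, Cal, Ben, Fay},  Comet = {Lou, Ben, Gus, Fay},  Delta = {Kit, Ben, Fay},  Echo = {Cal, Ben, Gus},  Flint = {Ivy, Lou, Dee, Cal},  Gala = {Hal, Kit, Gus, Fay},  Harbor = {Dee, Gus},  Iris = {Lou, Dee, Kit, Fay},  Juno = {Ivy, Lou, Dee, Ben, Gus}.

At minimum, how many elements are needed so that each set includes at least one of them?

3

H = {Dee, Cal, Fay} meets every set (each contains at least one member of H), and |H| = 3.
No choice of 2 elements meets every set, so 3 is the minimum.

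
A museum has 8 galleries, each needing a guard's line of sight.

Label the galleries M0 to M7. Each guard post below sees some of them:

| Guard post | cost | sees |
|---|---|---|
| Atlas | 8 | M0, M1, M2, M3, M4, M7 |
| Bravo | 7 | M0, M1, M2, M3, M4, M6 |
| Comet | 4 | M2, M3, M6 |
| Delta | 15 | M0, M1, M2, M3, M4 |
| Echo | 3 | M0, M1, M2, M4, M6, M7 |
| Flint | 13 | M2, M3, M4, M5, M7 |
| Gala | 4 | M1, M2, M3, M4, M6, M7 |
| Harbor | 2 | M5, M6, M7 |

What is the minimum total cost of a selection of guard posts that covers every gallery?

9

Echo, Gala, Harbor together cover every gallery (Echo ∪ Gala ∪ Harbor = {M0, M1, M2, M3, M4, M5, M6, M7}); total cost 3 + 4 + 2 = 9.
No covering selection has total cost below 9.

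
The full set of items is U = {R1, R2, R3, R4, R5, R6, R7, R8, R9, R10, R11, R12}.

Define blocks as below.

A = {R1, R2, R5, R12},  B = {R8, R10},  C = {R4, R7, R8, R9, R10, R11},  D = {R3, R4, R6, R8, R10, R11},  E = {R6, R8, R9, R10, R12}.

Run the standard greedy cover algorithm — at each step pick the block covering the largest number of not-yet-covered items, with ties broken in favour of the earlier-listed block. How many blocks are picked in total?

3

Greedy: pick C (covers 6 new) → pick A (covers 4 new) → pick D (covers 2 new). Total picks: 3.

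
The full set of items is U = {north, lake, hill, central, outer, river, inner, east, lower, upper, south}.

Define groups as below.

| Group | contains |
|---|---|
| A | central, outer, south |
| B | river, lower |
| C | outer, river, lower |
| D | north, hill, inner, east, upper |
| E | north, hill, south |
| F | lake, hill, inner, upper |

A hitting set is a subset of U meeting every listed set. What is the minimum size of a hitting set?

3

The 3 items {river, upper, south} hit every group.
The groups A, B, F are pairwise disjoint, so any hitting set needs a separate item for each — at least 3. Hence 3 is optimal.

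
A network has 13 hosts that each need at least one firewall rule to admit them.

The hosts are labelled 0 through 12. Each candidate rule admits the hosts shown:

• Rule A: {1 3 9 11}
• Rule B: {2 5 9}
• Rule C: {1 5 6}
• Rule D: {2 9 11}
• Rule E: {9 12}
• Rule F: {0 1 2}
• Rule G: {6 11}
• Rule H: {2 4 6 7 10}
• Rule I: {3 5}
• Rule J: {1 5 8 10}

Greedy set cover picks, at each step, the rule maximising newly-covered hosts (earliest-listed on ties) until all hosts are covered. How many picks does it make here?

5

Greedy: pick H (covers 5 new) → pick A (covers 4 new) → pick J (covers 2 new) → pick E (covers 1 new) → pick F (covers 1 new). Total picks: 5.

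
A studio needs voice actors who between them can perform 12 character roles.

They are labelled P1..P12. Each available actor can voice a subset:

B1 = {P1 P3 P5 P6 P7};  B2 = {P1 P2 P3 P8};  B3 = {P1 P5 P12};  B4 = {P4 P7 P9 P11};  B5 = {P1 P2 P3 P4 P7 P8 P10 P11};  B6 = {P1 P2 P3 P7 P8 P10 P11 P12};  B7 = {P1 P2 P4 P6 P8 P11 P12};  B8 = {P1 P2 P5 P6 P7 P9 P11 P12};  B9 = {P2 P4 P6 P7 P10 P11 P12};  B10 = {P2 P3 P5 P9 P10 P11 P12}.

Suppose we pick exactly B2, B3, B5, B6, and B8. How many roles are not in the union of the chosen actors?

0

Union of B2, B3, B5, B6, B8 = {P1, P2, P3, P4, P5, P6, P7, P8, P9, P10, P11, P12} — that's every role, so 0 are uncovered.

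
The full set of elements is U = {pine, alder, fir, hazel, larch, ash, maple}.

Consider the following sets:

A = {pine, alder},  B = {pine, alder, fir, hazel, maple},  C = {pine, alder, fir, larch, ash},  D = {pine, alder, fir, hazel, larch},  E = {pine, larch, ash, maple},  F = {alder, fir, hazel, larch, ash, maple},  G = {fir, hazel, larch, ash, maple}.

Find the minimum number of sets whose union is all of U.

2

A and F together: A ∪ F = {pine, alder, fir, hazel, larch, ash, maple} — every element is covered.
No single set has all 7 elements (the largest, F, has 6), so 2 is optimal.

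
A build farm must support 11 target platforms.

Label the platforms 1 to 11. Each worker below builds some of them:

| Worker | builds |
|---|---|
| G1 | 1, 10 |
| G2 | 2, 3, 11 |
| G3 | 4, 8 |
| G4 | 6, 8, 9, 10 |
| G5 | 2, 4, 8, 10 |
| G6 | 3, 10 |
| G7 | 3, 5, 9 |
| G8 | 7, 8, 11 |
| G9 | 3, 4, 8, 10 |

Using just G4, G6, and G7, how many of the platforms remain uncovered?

5

Union of G4, G6, G7 = {3, 5, 6, 8, 9, 10}.
Not covered: 1, 2, 4, 7, 11 — 5 platforms.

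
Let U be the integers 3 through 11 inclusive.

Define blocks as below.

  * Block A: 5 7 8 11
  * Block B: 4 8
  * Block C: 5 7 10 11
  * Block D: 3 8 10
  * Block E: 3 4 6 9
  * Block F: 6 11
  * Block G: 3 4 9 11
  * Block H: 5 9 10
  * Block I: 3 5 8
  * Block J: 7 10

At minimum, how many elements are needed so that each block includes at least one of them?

Take T = {4, 6, 8, 10}. Each listed block contains at least one of these, so T is a hitting set of size 4.
No choice of 3 elements meets every block, so 4 is the minimum.

4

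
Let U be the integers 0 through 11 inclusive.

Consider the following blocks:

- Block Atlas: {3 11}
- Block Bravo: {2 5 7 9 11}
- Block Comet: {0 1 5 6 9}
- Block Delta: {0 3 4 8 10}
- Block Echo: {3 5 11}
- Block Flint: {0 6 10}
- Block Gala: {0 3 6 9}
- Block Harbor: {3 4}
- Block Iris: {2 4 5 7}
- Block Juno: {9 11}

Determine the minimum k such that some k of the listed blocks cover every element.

Take {Bravo, Comet, Delta}. Their union is {0, 1, 2, 3, 4, 5, 6, 7, 8, 9, 10, 11}, which is all 12 elements.
Each block has at most 5 elements, and 2·5 = 10 < 12 — so at least 3 blocks are needed, and 3 is optimal.

3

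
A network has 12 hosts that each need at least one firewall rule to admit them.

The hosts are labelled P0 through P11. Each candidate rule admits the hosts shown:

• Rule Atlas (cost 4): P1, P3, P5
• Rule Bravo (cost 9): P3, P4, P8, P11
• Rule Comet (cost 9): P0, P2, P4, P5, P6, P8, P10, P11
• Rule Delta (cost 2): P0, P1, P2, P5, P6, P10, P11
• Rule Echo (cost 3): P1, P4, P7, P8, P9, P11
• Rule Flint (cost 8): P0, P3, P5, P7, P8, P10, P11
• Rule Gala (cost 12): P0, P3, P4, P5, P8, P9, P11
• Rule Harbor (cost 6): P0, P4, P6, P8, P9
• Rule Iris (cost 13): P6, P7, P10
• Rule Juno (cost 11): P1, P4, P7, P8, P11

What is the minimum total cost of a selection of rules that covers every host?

9

Atlas, Delta, Echo together cover every host (Atlas ∪ Delta ∪ Echo = {P0, P1, P2, P3, P4, P5, P6, P7, P8, P9, P10, P11}); total cost 4 + 2 + 3 = 9.
No covering selection has total cost below 9.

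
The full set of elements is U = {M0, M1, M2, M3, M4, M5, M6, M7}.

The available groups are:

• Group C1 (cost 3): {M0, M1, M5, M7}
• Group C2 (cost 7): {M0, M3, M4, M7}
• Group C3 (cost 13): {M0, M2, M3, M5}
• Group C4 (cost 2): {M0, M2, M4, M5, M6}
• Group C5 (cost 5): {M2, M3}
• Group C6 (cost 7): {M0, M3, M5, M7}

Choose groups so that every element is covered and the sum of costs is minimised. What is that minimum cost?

C1, C4, C5 together cover every element (C1 ∪ C4 ∪ C5 = {M0, M1, M2, M3, M4, M5, M6, M7}); total cost 3 + 2 + 5 = 10.
No covering selection has total cost below 10.

10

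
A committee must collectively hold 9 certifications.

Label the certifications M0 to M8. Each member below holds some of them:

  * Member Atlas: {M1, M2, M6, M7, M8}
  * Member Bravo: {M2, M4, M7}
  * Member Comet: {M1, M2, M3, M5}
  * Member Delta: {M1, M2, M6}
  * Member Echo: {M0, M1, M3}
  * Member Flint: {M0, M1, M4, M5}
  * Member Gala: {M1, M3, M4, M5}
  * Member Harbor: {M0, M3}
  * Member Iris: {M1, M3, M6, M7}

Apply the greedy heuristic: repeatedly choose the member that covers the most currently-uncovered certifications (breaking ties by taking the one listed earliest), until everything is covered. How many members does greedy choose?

3

Greedy: pick Atlas (covers 5 new) → pick Flint (covers 3 new) → pick Comet (covers 1 new). Total picks: 3.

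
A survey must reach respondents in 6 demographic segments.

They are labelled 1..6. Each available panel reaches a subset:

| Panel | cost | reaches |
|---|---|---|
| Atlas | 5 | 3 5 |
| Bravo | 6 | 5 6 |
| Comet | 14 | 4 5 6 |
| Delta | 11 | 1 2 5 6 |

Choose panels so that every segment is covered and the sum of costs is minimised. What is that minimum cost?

30

Atlas, Comet, Delta together cover every segment (Atlas ∪ Comet ∪ Delta = {1, 2, 3, 4, 5, 6}); total cost 5 + 14 + 11 = 30.
No covering selection has total cost below 30.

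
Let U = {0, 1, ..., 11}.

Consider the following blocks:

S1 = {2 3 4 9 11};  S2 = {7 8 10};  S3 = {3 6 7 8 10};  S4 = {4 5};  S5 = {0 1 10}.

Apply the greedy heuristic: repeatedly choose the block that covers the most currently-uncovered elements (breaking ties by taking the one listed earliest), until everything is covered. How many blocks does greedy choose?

Greedy: pick S1 (covers 5 new) → pick S3 (covers 4 new) → pick S5 (covers 2 new) → pick S4 (covers 1 new). Total picks: 4.

4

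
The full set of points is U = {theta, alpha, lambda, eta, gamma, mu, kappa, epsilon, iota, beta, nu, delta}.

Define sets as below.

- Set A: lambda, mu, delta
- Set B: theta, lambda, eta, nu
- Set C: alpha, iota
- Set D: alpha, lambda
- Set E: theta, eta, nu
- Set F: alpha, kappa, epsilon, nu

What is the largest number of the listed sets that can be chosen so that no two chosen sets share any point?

A, C, E are pairwise disjoint (A={lambda,mu,delta}; C={alpha,iota}; E={theta,eta,nu}).
Every remaining set overlaps one of these, and no 4 of the listed sets are pairwise disjoint, so 3 is the maximum.

3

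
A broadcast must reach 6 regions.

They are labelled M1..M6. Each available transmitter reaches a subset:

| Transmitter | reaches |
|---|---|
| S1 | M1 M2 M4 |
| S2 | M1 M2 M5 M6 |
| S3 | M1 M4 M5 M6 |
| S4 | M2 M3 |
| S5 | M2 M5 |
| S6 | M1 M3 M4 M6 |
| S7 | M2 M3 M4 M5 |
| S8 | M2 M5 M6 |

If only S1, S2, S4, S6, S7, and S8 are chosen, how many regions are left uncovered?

0

Union of S1, S2, S4, S6, S7, S8 = {M1, M2, M3, M4, M5, M6} — that's every region, so 0 are uncovered.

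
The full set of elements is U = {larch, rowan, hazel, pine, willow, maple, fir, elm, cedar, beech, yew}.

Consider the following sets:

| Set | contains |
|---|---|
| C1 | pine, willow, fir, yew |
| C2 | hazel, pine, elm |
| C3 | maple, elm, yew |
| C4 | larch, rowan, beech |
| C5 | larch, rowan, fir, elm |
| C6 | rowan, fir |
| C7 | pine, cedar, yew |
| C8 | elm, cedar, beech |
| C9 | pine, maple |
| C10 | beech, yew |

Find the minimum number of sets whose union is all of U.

C1, C2, C5, C8, and C9 cover everything between them: the union {larch, rowan, hazel, pine, willow, maple, fir, elm, cedar, beech, yew} is all of U.
No 4 of the 10 sets cover everything (all 210 combinations miss at least one element), so 5 is optimal.

5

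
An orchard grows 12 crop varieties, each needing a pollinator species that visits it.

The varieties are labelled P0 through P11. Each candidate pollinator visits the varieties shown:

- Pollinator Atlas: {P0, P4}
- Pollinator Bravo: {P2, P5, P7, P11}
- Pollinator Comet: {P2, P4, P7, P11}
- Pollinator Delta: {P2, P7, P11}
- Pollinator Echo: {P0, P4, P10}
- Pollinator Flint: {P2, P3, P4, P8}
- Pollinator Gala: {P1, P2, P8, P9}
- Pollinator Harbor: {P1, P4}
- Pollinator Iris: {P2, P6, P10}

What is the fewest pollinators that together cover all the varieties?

Bravo and Echo and Flint and Gala and Iris together: Bravo ∪ Echo ∪ Flint ∪ Gala ∪ Iris = {P0, P1, P2, P3, P4, P5, P6, P7, P8, P9, P10, P11} — every variety is covered.
No 4 of the 9 pollinators cover everything (all 126 combinations miss at least one variety), so 5 is optimal.

5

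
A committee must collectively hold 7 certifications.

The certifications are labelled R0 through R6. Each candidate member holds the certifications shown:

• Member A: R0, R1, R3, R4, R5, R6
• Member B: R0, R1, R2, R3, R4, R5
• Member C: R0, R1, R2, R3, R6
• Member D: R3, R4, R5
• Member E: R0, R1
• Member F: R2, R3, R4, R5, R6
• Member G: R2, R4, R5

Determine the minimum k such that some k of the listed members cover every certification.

2

A and B together: A ∪ B = {R0, R1, R2, R3, R4, R5, R6} — every certification is covered.
No single member has all 7 certifications (the largest, A, has 6), so 2 is optimal.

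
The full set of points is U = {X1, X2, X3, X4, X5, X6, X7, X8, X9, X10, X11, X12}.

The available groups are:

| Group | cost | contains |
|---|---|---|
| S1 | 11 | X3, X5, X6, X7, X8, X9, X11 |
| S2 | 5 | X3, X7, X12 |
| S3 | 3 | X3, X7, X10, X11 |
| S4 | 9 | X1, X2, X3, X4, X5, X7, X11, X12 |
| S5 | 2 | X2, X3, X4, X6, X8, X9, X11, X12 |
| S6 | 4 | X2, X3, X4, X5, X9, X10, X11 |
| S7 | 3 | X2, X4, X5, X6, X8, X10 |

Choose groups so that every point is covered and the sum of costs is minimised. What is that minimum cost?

14

S3, S4, S5 together cover every point (S3 ∪ S4 ∪ S5 = {X1, X2, X3, X4, X5, X6, X7, X8, X9, X10, X11, X12}); total cost 3 + 9 + 2 = 14.
The greedy pick S5, S3, S7, S4 costs 17; no covering selection beats 14.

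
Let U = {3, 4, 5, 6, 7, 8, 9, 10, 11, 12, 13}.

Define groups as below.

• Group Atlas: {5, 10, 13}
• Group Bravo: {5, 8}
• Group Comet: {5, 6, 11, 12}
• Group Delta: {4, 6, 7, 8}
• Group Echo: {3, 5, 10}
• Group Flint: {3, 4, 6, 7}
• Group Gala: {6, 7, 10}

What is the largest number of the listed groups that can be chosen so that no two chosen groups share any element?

2

Bravo, Flint are pairwise disjoint (Bravo={5,8}; Flint={3,4,6,7}).
Every remaining group overlaps one of these, and no 3 of the listed groups are pairwise disjoint, so 2 is the maximum.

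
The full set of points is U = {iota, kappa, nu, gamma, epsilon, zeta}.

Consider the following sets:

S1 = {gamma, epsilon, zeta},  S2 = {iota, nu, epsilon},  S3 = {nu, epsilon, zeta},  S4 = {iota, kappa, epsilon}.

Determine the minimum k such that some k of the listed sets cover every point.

3

S1, S2, and S4 cover everything between them: the union {iota, kappa, nu, gamma, epsilon, zeta} is all of U.
Only S4 contains kappa, so S4 is forced; the remaining 3 points need at least 2 more sets (each remaining set adds at most 2) — so at least 3 sets are needed, and 3 is optimal.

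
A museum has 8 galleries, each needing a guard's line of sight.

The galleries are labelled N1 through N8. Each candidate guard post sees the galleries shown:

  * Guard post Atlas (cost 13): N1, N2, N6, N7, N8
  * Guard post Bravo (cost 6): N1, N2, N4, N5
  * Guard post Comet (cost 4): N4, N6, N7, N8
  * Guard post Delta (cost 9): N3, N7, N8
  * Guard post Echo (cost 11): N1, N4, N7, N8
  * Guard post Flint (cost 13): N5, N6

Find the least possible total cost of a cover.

Bravo, Comet, Delta together cover every gallery (Bravo ∪ Comet ∪ Delta = {N1, N2, N3, N4, N5, N6, N7, N8}); total cost 6 + 4 + 9 = 19.
No covering selection has total cost below 19.

19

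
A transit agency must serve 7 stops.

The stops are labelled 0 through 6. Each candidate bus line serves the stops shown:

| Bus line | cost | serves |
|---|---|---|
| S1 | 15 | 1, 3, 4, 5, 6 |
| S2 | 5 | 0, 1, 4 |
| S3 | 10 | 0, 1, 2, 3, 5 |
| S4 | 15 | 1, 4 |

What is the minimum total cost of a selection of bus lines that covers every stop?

S1, S3 together cover every stop (S1 ∪ S3 = {0, 1, 2, 3, 4, 5, 6}); total cost 15 + 10 = 25.
The greedy pick S2, S3, S1 costs 30; no covering selection beats 25.

25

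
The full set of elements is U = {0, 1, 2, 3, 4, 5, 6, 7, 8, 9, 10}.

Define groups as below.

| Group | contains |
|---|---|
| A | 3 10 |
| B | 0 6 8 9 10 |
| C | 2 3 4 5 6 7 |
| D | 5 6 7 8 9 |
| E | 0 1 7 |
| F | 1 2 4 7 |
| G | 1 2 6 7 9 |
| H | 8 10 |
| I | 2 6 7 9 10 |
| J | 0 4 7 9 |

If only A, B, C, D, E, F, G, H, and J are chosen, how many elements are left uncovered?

0

Union of A, B, C, D, E, F, G, H, J = {0, 1, 2, 3, 4, 5, 6, 7, 8, 9, 10} — that's every element, so 0 are uncovered.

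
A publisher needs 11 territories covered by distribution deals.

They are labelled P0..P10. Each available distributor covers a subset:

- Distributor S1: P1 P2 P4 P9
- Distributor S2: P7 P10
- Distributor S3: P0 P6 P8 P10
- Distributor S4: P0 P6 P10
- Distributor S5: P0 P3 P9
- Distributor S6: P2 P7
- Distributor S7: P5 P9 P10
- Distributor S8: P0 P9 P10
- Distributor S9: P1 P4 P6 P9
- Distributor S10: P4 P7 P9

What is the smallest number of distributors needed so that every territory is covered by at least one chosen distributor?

5

S3 and S5 and S6 and S7 and S9 together: S3 ∪ S5 ∪ S6 ∪ S7 ∪ S9 = {P0, P1, P2, P3, P4, P5, P6, P7, P8, P9, P10} — every territory is covered.
No 4 of the 10 distributors cover everything (all 210 combinations miss at least one territory), so 5 is optimal.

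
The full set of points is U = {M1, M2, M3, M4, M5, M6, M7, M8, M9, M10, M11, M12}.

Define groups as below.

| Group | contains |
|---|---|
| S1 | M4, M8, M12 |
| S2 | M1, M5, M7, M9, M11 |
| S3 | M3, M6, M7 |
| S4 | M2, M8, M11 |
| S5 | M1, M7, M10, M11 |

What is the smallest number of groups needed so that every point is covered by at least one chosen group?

S1, S2, S3, S4, and S5 cover everything between them: the union {M1, M2, M3, M4, M5, M6, M7, M8, M9, M10, M11, M12} is all of U.
No 4 of the 5 groups cover everything (all 5 combinations miss at least one point), so 5 is optimal.

5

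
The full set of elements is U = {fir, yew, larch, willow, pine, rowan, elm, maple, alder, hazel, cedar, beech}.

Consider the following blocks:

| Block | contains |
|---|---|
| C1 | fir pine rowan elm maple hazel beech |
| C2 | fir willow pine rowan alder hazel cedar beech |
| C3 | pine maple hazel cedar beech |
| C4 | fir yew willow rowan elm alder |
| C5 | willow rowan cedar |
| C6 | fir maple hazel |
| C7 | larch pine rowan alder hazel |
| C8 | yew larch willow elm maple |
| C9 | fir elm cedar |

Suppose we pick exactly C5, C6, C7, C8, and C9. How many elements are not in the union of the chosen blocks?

Union of C5, C6, C7, C8, C9 = {fir, yew, larch, willow, pine, rowan, elm, maple, alder, hazel, cedar}.
Not covered: beech — 1 element.

1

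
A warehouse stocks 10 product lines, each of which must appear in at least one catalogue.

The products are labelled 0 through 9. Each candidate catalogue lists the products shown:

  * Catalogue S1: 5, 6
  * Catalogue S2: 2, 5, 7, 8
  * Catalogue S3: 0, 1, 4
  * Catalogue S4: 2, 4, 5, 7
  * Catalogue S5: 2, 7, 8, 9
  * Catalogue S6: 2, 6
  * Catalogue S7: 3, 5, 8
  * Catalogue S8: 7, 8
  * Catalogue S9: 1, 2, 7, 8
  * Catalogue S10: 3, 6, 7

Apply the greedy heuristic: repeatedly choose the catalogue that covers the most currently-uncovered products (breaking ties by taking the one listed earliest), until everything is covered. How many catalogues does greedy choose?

Greedy: pick S2 (covers 4 new) → pick S3 (covers 3 new) → pick S10 (covers 2 new) → pick S5 (covers 1 new). Total picks: 4.

4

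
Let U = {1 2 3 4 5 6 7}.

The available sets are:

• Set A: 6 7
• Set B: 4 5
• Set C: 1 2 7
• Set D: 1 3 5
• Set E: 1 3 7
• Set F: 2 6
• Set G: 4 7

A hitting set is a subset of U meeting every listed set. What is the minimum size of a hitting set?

Take H = {2, 5, 7}. Each listed set contains at least one of these, so H is a hitting set of size 3.
The sets D, F, G are pairwise disjoint, so any hitting set needs a separate point for each — at least 3. Hence 3 is optimal.

3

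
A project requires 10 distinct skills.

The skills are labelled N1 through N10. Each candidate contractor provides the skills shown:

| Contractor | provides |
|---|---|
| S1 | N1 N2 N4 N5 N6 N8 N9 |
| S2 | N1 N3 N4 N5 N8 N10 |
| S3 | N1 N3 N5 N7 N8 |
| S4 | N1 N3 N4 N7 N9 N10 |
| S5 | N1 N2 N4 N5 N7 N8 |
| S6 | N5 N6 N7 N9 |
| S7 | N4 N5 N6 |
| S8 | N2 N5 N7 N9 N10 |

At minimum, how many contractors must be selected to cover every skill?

2

Take {S1, S4}. Their union is {N1, N2, N3, N4, N5, N6, N7, N8, N9, N10}, which is all 10 skills.
No single contractor has all 10 skills (the largest, S1, has 7), so 2 is optimal.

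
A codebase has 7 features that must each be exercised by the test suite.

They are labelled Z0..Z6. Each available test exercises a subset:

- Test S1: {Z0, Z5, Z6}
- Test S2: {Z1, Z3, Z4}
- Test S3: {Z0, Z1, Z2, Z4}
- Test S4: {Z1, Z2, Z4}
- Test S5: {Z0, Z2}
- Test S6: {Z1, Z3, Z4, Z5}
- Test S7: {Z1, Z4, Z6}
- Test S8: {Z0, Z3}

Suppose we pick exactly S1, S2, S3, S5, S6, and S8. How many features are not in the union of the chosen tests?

Union of S1, S2, S3, S5, S6, S8 = {Z0, Z1, Z2, Z3, Z4, Z5, Z6} — that's every feature, so 0 are uncovered.

0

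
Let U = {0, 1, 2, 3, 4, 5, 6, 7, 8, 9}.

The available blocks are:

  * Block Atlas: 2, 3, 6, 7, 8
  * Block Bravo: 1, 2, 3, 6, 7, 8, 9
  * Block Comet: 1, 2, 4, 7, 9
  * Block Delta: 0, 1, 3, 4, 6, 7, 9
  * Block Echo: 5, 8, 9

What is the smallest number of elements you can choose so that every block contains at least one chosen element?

2

Take H = {2, 9}. Each listed block contains at least one of these, so H is a hitting set of size 2.
No single element lies in every block, so at least 2 are needed and 2 is optimal.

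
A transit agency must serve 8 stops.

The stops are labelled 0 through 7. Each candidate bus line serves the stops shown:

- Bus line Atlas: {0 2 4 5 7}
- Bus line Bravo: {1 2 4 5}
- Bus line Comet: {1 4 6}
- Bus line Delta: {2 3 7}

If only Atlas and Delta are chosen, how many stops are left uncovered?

Union of Atlas, Delta = {0, 2, 3, 4, 5, 7}.
Not covered: 1, 6 — 2 stops.

2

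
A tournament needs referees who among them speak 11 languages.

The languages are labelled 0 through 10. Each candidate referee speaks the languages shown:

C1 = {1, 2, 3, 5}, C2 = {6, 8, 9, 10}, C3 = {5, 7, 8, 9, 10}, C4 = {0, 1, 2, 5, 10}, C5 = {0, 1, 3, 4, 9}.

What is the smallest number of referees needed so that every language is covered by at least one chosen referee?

4

C2 and C3 and C4 and C5 together: C2 ∪ C3 ∪ C4 ∪ C5 = {0, 1, 2, 3, 4, 5, 6, 7, 8, 9, 10} — every language is covered.
No 3 of the 5 referees cover everything (all 10 combinations miss at least one language), so 4 is optimal.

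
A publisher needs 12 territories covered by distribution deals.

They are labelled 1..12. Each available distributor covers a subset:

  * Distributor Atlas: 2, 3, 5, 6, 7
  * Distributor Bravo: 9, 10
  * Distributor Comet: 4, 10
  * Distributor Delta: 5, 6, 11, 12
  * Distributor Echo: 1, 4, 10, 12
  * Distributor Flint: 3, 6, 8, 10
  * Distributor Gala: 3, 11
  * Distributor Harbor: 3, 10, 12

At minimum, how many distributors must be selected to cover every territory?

5

Atlas and Bravo and Delta and Echo and Flint together: Atlas ∪ Bravo ∪ Delta ∪ Echo ∪ Flint = {1, 2, 3, 4, 5, 6, 7, 8, 9, 10, 11, 12} — every territory is covered.
No 4 of the 8 distributors cover everything (all 70 combinations miss at least one territory), so 5 is optimal.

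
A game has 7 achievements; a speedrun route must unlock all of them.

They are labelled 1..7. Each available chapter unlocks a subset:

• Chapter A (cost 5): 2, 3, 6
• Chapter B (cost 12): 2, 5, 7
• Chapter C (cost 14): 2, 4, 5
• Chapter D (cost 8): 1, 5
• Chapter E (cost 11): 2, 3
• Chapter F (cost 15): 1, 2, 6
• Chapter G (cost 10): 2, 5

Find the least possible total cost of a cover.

A, B, C, D together cover every achievement (A ∪ B ∪ C ∪ D = {1, 2, 3, 4, 5, 6, 7}); total cost 5 + 12 + 14 + 8 = 39.
No covering selection has total cost below 39.

39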